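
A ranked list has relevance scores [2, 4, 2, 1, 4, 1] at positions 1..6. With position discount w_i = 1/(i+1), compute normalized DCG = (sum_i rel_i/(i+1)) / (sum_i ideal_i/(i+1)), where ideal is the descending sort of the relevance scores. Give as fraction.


Position discount weights w_i = 1/(i+1) for i=1..6:
Weights = [1/2, 1/3, 1/4, 1/5, 1/6, 1/7]
Actual relevance: [2, 4, 2, 1, 4, 1]
DCG = 2/2 + 4/3 + 2/4 + 1/5 + 4/6 + 1/7 = 269/70
Ideal relevance (sorted desc): [4, 4, 2, 2, 1, 1]
Ideal DCG = 4/2 + 4/3 + 2/4 + 2/5 + 1/6 + 1/7 = 159/35
nDCG = DCG / ideal_DCG = 269/70 / 159/35 = 269/318

269/318


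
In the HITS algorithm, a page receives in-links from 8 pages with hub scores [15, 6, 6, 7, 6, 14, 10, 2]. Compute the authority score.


Authority = sum of hub scores of in-linkers
In-link 1: hub score = 15
In-link 2: hub score = 6
In-link 3: hub score = 6
In-link 4: hub score = 7
In-link 5: hub score = 6
In-link 6: hub score = 14
In-link 7: hub score = 10
In-link 8: hub score = 2
Authority = 15 + 6 + 6 + 7 + 6 + 14 + 10 + 2 = 66

66


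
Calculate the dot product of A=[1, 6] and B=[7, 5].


Dot product = sum of element-wise products
A[0]*B[0] = 1*7 = 7
A[1]*B[1] = 6*5 = 30
Sum = 7 + 30 = 37

37


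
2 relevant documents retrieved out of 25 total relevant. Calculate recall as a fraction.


Recall = retrieved_relevant / total_relevant
= 2 / 25
= 2 / (2 + 23)
= 2/25

2/25


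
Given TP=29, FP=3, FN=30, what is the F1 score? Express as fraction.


F1 = 2 * P * R / (P + R)
P = TP/(TP+FP) = 29/32 = 29/32
R = TP/(TP+FN) = 29/59 = 29/59
2 * P * R = 2 * 29/32 * 29/59 = 841/944
P + R = 29/32 + 29/59 = 2639/1888
F1 = 841/944 / 2639/1888 = 58/91

58/91


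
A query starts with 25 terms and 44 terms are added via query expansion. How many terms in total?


Original terms: 25
Expansion terms: 44
Total = 25 + 44 = 69

69


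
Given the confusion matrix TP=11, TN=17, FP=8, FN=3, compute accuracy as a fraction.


Accuracy = (TP + TN) / (TP + TN + FP + FN)
TP + TN = 11 + 17 = 28
Total = 11 + 17 + 8 + 3 = 39
Accuracy = 28 / 39 = 28/39

28/39


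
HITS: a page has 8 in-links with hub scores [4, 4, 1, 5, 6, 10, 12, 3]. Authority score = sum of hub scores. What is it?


Authority = sum of hub scores of in-linkers
In-link 1: hub score = 4
In-link 2: hub score = 4
In-link 3: hub score = 1
In-link 4: hub score = 5
In-link 5: hub score = 6
In-link 6: hub score = 10
In-link 7: hub score = 12
In-link 8: hub score = 3
Authority = 4 + 4 + 1 + 5 + 6 + 10 + 12 + 3 = 45

45


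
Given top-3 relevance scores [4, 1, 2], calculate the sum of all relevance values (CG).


Cumulative Gain = sum of relevance scores
Position 1: rel=4, running sum=4
Position 2: rel=1, running sum=5
Position 3: rel=2, running sum=7
CG = 7

7


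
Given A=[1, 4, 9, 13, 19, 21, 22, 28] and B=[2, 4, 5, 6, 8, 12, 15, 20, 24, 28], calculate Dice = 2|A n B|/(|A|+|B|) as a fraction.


A intersect B = [4, 28]
|A intersect B| = 2
|A| = 8, |B| = 10
Dice = 2*2 / (8+10)
= 4 / 18 = 2/9

2/9


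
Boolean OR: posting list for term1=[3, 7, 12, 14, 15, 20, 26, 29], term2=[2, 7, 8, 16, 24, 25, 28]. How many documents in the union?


Boolean OR: find union of posting lists
term1 docs: [3, 7, 12, 14, 15, 20, 26, 29]
term2 docs: [2, 7, 8, 16, 24, 25, 28]
Union: [2, 3, 7, 8, 12, 14, 15, 16, 20, 24, 25, 26, 28, 29]
|union| = 14

14


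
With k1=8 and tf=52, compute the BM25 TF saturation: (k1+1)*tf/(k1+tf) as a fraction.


BM25 TF component = (k1+1)*tf / (k1+tf)
k1 = 8, tf = 52
Numerator = (8+1)*52 = 468
Denominator = 8 + 52 = 60
= 468/60 = 39/5

39/5


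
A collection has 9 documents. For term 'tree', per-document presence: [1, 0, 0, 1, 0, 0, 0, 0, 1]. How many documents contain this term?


Checking each document for 'tree':
Doc 1: present
Doc 2: absent
Doc 3: absent
Doc 4: present
Doc 5: absent
Doc 6: absent
Doc 7: absent
Doc 8: absent
Doc 9: present
df = sum of presences = 1 + 0 + 0 + 1 + 0 + 0 + 0 + 0 + 1 = 3

3


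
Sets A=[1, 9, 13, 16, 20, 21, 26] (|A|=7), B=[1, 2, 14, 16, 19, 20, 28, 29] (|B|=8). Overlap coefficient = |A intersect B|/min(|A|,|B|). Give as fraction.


A intersect B = [1, 16, 20]
|A intersect B| = 3
min(|A|, |B|) = min(7, 8) = 7
Overlap = 3 / 7 = 3/7

3/7


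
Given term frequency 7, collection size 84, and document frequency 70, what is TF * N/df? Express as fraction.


TF * (N/df)
= 7 * (84/70)
= 7 * 6/5
= 42/5

42/5


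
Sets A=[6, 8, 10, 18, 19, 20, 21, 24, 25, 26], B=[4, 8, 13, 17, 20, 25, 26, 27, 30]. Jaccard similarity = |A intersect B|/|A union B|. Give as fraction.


A intersect B = [8, 20, 25, 26]
|A intersect B| = 4
A union B = [4, 6, 8, 10, 13, 17, 18, 19, 20, 21, 24, 25, 26, 27, 30]
|A union B| = 15
Jaccard = 4/15 = 4/15

4/15


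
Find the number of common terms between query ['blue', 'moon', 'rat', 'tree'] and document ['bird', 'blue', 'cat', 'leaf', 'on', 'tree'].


Query terms: ['blue', 'moon', 'rat', 'tree']
Document terms: ['bird', 'blue', 'cat', 'leaf', 'on', 'tree']
Common terms: ['blue', 'tree']
Overlap count = 2

2


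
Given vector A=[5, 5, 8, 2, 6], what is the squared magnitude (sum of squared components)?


|A|^2 = sum of squared components
A[0]^2 = 5^2 = 25
A[1]^2 = 5^2 = 25
A[2]^2 = 8^2 = 64
A[3]^2 = 2^2 = 4
A[4]^2 = 6^2 = 36
Sum = 25 + 25 + 64 + 4 + 36 = 154

154


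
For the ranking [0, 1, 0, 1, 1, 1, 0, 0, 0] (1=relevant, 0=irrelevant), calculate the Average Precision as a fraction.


Computing P@k for each relevant position:
Position 1: not relevant
Position 2: relevant, P@2 = 1/2 = 1/2
Position 3: not relevant
Position 4: relevant, P@4 = 2/4 = 1/2
Position 5: relevant, P@5 = 3/5 = 3/5
Position 6: relevant, P@6 = 4/6 = 2/3
Position 7: not relevant
Position 8: not relevant
Position 9: not relevant
Sum of P@k = 1/2 + 1/2 + 3/5 + 2/3 = 34/15
AP = 34/15 / 4 = 17/30

17/30


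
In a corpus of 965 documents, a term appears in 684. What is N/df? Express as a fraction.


IDF ratio = N / df
= 965 / 684
= 965/684

965/684


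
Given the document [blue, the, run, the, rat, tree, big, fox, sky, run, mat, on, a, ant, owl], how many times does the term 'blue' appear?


Document has 15 words
Scanning for 'blue':
Found at positions: [0]
Count = 1

1


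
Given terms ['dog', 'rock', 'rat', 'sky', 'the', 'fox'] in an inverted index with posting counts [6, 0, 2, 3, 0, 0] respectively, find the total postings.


Summing posting list sizes:
'dog': 6 postings
'rock': 0 postings
'rat': 2 postings
'sky': 3 postings
'the': 0 postings
'fox': 0 postings
Total = 6 + 0 + 2 + 3 + 0 + 0 = 11

11


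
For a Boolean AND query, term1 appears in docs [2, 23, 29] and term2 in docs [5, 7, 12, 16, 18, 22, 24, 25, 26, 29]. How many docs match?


Boolean AND: find intersection of posting lists
term1 docs: [2, 23, 29]
term2 docs: [5, 7, 12, 16, 18, 22, 24, 25, 26, 29]
Intersection: [29]
|intersection| = 1

1


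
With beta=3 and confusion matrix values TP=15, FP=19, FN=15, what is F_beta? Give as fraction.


P = TP/(TP+FP) = 15/34 = 15/34
R = TP/(TP+FN) = 15/30 = 1/2
beta^2 = 3^2 = 9
(1 + beta^2) = 10
Numerator = (1+beta^2)*P*R = 75/34
Denominator = beta^2*P + R = 135/34 + 1/2 = 76/17
F_beta = 75/152

75/152


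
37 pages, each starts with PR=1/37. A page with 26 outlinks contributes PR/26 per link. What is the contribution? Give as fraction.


Initial PR = 1/37 = 1/37
Outlinks = 26
Contribution per link = PR / outlinks
= 1/37 / 26
= 1/962

1/962


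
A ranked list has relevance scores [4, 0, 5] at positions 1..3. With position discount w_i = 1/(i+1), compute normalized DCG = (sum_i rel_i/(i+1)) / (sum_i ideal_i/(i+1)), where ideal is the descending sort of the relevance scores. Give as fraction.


Position discount weights w_i = 1/(i+1) for i=1..3:
Weights = [1/2, 1/3, 1/4]
Actual relevance: [4, 0, 5]
DCG = 4/2 + 0/3 + 5/4 = 13/4
Ideal relevance (sorted desc): [5, 4, 0]
Ideal DCG = 5/2 + 4/3 + 0/4 = 23/6
nDCG = DCG / ideal_DCG = 13/4 / 23/6 = 39/46

39/46


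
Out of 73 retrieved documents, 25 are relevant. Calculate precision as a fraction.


Precision = relevant_retrieved / total_retrieved
= 25 / 73
= 25 / (25 + 48)
= 25/73

25/73


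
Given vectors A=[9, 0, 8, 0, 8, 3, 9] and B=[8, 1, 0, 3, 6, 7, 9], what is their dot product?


Dot product = sum of element-wise products
A[0]*B[0] = 9*8 = 72
A[1]*B[1] = 0*1 = 0
A[2]*B[2] = 8*0 = 0
A[3]*B[3] = 0*3 = 0
A[4]*B[4] = 8*6 = 48
A[5]*B[5] = 3*7 = 21
A[6]*B[6] = 9*9 = 81
Sum = 72 + 0 + 0 + 0 + 48 + 21 + 81 = 222

222


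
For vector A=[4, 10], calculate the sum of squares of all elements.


|A|^2 = sum of squared components
A[0]^2 = 4^2 = 16
A[1]^2 = 10^2 = 100
Sum = 16 + 100 = 116

116


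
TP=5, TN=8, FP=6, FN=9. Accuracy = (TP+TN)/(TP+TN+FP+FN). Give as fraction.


Accuracy = (TP + TN) / (TP + TN + FP + FN)
TP + TN = 5 + 8 = 13
Total = 5 + 8 + 6 + 9 = 28
Accuracy = 13 / 28 = 13/28

13/28


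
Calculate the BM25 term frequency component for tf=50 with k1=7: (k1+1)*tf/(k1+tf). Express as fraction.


BM25 TF component = (k1+1)*tf / (k1+tf)
k1 = 7, tf = 50
Numerator = (7+1)*50 = 400
Denominator = 7 + 50 = 57
= 400/57 = 400/57

400/57


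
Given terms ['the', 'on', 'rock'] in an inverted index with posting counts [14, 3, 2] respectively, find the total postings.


Summing posting list sizes:
'the': 14 postings
'on': 3 postings
'rock': 2 postings
Total = 14 + 3 + 2 = 19

19


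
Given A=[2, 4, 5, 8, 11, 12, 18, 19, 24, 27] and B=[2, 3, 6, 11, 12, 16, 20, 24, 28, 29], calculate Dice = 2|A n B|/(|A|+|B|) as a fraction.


A intersect B = [2, 11, 12, 24]
|A intersect B| = 4
|A| = 10, |B| = 10
Dice = 2*4 / (10+10)
= 8 / 20 = 2/5

2/5


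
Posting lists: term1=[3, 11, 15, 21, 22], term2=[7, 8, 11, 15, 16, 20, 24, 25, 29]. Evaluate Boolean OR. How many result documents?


Boolean OR: find union of posting lists
term1 docs: [3, 11, 15, 21, 22]
term2 docs: [7, 8, 11, 15, 16, 20, 24, 25, 29]
Union: [3, 7, 8, 11, 15, 16, 20, 21, 22, 24, 25, 29]
|union| = 12

12


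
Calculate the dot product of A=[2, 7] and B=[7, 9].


Dot product = sum of element-wise products
A[0]*B[0] = 2*7 = 14
A[1]*B[1] = 7*9 = 63
Sum = 14 + 63 = 77

77


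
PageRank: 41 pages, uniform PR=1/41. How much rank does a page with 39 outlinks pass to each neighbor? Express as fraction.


Initial PR = 1/41 = 1/41
Outlinks = 39
Contribution per link = PR / outlinks
= 1/41 / 39
= 1/1599

1/1599


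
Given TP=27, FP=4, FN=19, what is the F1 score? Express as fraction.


F1 = 2 * P * R / (P + R)
P = TP/(TP+FP) = 27/31 = 27/31
R = TP/(TP+FN) = 27/46 = 27/46
2 * P * R = 2 * 27/31 * 27/46 = 729/713
P + R = 27/31 + 27/46 = 2079/1426
F1 = 729/713 / 2079/1426 = 54/77

54/77


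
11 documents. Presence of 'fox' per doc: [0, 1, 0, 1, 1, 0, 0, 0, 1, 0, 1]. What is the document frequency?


Checking each document for 'fox':
Doc 1: absent
Doc 2: present
Doc 3: absent
Doc 4: present
Doc 5: present
Doc 6: absent
Doc 7: absent
Doc 8: absent
Doc 9: present
Doc 10: absent
Doc 11: present
df = sum of presences = 0 + 1 + 0 + 1 + 1 + 0 + 0 + 0 + 1 + 0 + 1 = 5

5


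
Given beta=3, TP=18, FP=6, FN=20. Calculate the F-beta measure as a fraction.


P = TP/(TP+FP) = 18/24 = 3/4
R = TP/(TP+FN) = 18/38 = 9/19
beta^2 = 3^2 = 9
(1 + beta^2) = 10
Numerator = (1+beta^2)*P*R = 135/38
Denominator = beta^2*P + R = 27/4 + 9/19 = 549/76
F_beta = 30/61

30/61


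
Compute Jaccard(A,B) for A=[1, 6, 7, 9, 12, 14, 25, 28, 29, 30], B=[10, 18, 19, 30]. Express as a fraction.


A intersect B = [30]
|A intersect B| = 1
A union B = [1, 6, 7, 9, 10, 12, 14, 18, 19, 25, 28, 29, 30]
|A union B| = 13
Jaccard = 1/13 = 1/13

1/13


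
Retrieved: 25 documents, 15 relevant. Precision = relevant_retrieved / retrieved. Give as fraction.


Precision = relevant_retrieved / total_retrieved
= 15 / 25
= 15 / (15 + 10)
= 3/5

3/5


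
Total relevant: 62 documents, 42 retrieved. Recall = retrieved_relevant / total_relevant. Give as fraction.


Recall = retrieved_relevant / total_relevant
= 42 / 62
= 42 / (42 + 20)
= 21/31

21/31


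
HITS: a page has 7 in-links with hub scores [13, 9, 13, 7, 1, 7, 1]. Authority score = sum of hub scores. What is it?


Authority = sum of hub scores of in-linkers
In-link 1: hub score = 13
In-link 2: hub score = 9
In-link 3: hub score = 13
In-link 4: hub score = 7
In-link 5: hub score = 1
In-link 6: hub score = 7
In-link 7: hub score = 1
Authority = 13 + 9 + 13 + 7 + 1 + 7 + 1 = 51

51


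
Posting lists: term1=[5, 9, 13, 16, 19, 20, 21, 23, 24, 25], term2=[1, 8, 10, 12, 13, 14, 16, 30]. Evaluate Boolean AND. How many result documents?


Boolean AND: find intersection of posting lists
term1 docs: [5, 9, 13, 16, 19, 20, 21, 23, 24, 25]
term2 docs: [1, 8, 10, 12, 13, 14, 16, 30]
Intersection: [13, 16]
|intersection| = 2

2


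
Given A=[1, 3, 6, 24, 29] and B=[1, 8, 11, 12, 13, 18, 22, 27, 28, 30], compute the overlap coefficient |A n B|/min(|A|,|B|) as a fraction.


A intersect B = [1]
|A intersect B| = 1
min(|A|, |B|) = min(5, 10) = 5
Overlap = 1 / 5 = 1/5

1/5


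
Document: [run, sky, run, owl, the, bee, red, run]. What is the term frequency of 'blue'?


Document has 8 words
Scanning for 'blue':
Term not found in document
Count = 0

0


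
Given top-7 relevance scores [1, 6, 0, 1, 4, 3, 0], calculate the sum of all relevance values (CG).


Cumulative Gain = sum of relevance scores
Position 1: rel=1, running sum=1
Position 2: rel=6, running sum=7
Position 3: rel=0, running sum=7
Position 4: rel=1, running sum=8
Position 5: rel=4, running sum=12
Position 6: rel=3, running sum=15
Position 7: rel=0, running sum=15
CG = 15

15


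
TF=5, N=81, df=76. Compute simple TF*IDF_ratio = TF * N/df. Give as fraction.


TF * (N/df)
= 5 * (81/76)
= 5 * 81/76
= 405/76

405/76


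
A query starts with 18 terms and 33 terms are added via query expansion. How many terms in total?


Original terms: 18
Expansion terms: 33
Total = 18 + 33 = 51

51


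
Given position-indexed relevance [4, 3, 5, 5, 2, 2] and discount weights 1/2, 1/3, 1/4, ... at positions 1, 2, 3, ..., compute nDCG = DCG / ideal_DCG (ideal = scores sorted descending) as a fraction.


Position discount weights w_i = 1/(i+1) for i=1..6:
Weights = [1/2, 1/3, 1/4, 1/5, 1/6, 1/7]
Actual relevance: [4, 3, 5, 5, 2, 2]
DCG = 4/2 + 3/3 + 5/4 + 5/5 + 2/6 + 2/7 = 493/84
Ideal relevance (sorted desc): [5, 5, 4, 3, 2, 2]
Ideal DCG = 5/2 + 5/3 + 4/4 + 3/5 + 2/6 + 2/7 = 447/70
nDCG = DCG / ideal_DCG = 493/84 / 447/70 = 2465/2682

2465/2682


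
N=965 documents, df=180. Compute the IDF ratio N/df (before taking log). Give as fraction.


IDF ratio = N / df
= 965 / 180
= 193/36

193/36


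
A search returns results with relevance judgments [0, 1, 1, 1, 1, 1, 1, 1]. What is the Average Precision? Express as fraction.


Computing P@k for each relevant position:
Position 1: not relevant
Position 2: relevant, P@2 = 1/2 = 1/2
Position 3: relevant, P@3 = 2/3 = 2/3
Position 4: relevant, P@4 = 3/4 = 3/4
Position 5: relevant, P@5 = 4/5 = 4/5
Position 6: relevant, P@6 = 5/6 = 5/6
Position 7: relevant, P@7 = 6/7 = 6/7
Position 8: relevant, P@8 = 7/8 = 7/8
Sum of P@k = 1/2 + 2/3 + 3/4 + 4/5 + 5/6 + 6/7 + 7/8 = 1479/280
AP = 1479/280 / 7 = 1479/1960

1479/1960


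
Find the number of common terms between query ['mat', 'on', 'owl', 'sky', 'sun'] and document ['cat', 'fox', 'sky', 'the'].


Query terms: ['mat', 'on', 'owl', 'sky', 'sun']
Document terms: ['cat', 'fox', 'sky', 'the']
Common terms: ['sky']
Overlap count = 1

1


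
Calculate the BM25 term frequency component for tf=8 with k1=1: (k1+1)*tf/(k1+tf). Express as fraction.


BM25 TF component = (k1+1)*tf / (k1+tf)
k1 = 1, tf = 8
Numerator = (1+1)*8 = 16
Denominator = 1 + 8 = 9
= 16/9 = 16/9

16/9


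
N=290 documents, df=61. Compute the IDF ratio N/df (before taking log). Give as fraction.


IDF ratio = N / df
= 290 / 61
= 290/61

290/61


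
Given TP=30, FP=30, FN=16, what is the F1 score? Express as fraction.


F1 = 2 * P * R / (P + R)
P = TP/(TP+FP) = 30/60 = 1/2
R = TP/(TP+FN) = 30/46 = 15/23
2 * P * R = 2 * 1/2 * 15/23 = 15/23
P + R = 1/2 + 15/23 = 53/46
F1 = 15/23 / 53/46 = 30/53

30/53


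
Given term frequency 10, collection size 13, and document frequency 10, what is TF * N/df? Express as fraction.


TF * (N/df)
= 10 * (13/10)
= 10 * 13/10
= 13

13


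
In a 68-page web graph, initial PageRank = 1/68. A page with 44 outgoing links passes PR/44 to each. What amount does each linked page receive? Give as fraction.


Initial PR = 1/68 = 1/68
Outlinks = 44
Contribution per link = PR / outlinks
= 1/68 / 44
= 1/2992

1/2992


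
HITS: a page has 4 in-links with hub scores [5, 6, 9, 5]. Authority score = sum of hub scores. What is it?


Authority = sum of hub scores of in-linkers
In-link 1: hub score = 5
In-link 2: hub score = 6
In-link 3: hub score = 9
In-link 4: hub score = 5
Authority = 5 + 6 + 9 + 5 = 25

25


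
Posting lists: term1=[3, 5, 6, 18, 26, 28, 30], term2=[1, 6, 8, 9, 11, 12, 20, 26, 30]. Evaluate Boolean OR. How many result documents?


Boolean OR: find union of posting lists
term1 docs: [3, 5, 6, 18, 26, 28, 30]
term2 docs: [1, 6, 8, 9, 11, 12, 20, 26, 30]
Union: [1, 3, 5, 6, 8, 9, 11, 12, 18, 20, 26, 28, 30]
|union| = 13

13


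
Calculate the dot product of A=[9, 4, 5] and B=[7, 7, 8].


Dot product = sum of element-wise products
A[0]*B[0] = 9*7 = 63
A[1]*B[1] = 4*7 = 28
A[2]*B[2] = 5*8 = 40
Sum = 63 + 28 + 40 = 131

131


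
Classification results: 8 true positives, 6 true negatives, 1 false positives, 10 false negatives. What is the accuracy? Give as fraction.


Accuracy = (TP + TN) / (TP + TN + FP + FN)
TP + TN = 8 + 6 = 14
Total = 8 + 6 + 1 + 10 = 25
Accuracy = 14 / 25 = 14/25

14/25


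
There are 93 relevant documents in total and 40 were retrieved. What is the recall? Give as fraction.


Recall = retrieved_relevant / total_relevant
= 40 / 93
= 40 / (40 + 53)
= 40/93

40/93


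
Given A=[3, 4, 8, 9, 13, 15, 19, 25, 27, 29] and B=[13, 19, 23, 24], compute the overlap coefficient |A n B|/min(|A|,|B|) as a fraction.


A intersect B = [13, 19]
|A intersect B| = 2
min(|A|, |B|) = min(10, 4) = 4
Overlap = 2 / 4 = 1/2

1/2


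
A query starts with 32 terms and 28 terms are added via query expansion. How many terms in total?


Original terms: 32
Expansion terms: 28
Total = 32 + 28 = 60

60


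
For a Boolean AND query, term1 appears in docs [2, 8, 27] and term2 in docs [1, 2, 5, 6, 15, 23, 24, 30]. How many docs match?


Boolean AND: find intersection of posting lists
term1 docs: [2, 8, 27]
term2 docs: [1, 2, 5, 6, 15, 23, 24, 30]
Intersection: [2]
|intersection| = 1

1


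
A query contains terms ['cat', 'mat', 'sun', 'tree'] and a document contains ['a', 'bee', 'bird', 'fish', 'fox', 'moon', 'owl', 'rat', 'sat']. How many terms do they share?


Query terms: ['cat', 'mat', 'sun', 'tree']
Document terms: ['a', 'bee', 'bird', 'fish', 'fox', 'moon', 'owl', 'rat', 'sat']
Common terms: []
Overlap count = 0

0


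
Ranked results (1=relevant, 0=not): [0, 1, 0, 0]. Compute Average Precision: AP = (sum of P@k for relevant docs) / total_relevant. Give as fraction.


Computing P@k for each relevant position:
Position 1: not relevant
Position 2: relevant, P@2 = 1/2 = 1/2
Position 3: not relevant
Position 4: not relevant
Sum of P@k = 1/2 = 1/2
AP = 1/2 / 1 = 1/2

1/2


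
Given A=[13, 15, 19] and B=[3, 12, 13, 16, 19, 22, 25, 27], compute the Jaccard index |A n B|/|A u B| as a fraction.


A intersect B = [13, 19]
|A intersect B| = 2
A union B = [3, 12, 13, 15, 16, 19, 22, 25, 27]
|A union B| = 9
Jaccard = 2/9 = 2/9

2/9


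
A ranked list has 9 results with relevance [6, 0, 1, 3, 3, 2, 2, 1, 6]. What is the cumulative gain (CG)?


Cumulative Gain = sum of relevance scores
Position 1: rel=6, running sum=6
Position 2: rel=0, running sum=6
Position 3: rel=1, running sum=7
Position 4: rel=3, running sum=10
Position 5: rel=3, running sum=13
Position 6: rel=2, running sum=15
Position 7: rel=2, running sum=17
Position 8: rel=1, running sum=18
Position 9: rel=6, running sum=24
CG = 24

24


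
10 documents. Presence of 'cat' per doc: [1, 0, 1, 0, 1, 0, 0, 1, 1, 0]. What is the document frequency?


Checking each document for 'cat':
Doc 1: present
Doc 2: absent
Doc 3: present
Doc 4: absent
Doc 5: present
Doc 6: absent
Doc 7: absent
Doc 8: present
Doc 9: present
Doc 10: absent
df = sum of presences = 1 + 0 + 1 + 0 + 1 + 0 + 0 + 1 + 1 + 0 = 5

5


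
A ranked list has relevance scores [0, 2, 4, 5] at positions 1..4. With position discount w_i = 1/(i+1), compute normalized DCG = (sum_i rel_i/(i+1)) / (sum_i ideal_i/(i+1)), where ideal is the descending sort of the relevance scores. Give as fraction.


Position discount weights w_i = 1/(i+1) for i=1..4:
Weights = [1/2, 1/3, 1/4, 1/5]
Actual relevance: [0, 2, 4, 5]
DCG = 0/2 + 2/3 + 4/4 + 5/5 = 8/3
Ideal relevance (sorted desc): [5, 4, 2, 0]
Ideal DCG = 5/2 + 4/3 + 2/4 + 0/5 = 13/3
nDCG = DCG / ideal_DCG = 8/3 / 13/3 = 8/13

8/13


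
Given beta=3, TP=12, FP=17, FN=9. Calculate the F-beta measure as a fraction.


P = TP/(TP+FP) = 12/29 = 12/29
R = TP/(TP+FN) = 12/21 = 4/7
beta^2 = 3^2 = 9
(1 + beta^2) = 10
Numerator = (1+beta^2)*P*R = 480/203
Denominator = beta^2*P + R = 108/29 + 4/7 = 872/203
F_beta = 60/109

60/109


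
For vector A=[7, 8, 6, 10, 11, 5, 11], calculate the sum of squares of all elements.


|A|^2 = sum of squared components
A[0]^2 = 7^2 = 49
A[1]^2 = 8^2 = 64
A[2]^2 = 6^2 = 36
A[3]^2 = 10^2 = 100
A[4]^2 = 11^2 = 121
A[5]^2 = 5^2 = 25
A[6]^2 = 11^2 = 121
Sum = 49 + 64 + 36 + 100 + 121 + 25 + 121 = 516

516


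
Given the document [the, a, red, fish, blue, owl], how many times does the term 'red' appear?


Document has 6 words
Scanning for 'red':
Found at positions: [2]
Count = 1

1


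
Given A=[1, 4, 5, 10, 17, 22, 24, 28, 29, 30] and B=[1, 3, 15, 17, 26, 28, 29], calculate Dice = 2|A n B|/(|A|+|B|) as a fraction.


A intersect B = [1, 17, 28, 29]
|A intersect B| = 4
|A| = 10, |B| = 7
Dice = 2*4 / (10+7)
= 8 / 17 = 8/17

8/17


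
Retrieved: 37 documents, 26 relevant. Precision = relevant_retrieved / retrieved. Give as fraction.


Precision = relevant_retrieved / total_retrieved
= 26 / 37
= 26 / (26 + 11)
= 26/37

26/37


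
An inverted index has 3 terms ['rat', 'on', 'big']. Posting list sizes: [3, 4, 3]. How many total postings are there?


Summing posting list sizes:
'rat': 3 postings
'on': 4 postings
'big': 3 postings
Total = 3 + 4 + 3 = 10

10


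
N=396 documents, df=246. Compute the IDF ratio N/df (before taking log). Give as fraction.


IDF ratio = N / df
= 396 / 246
= 66/41

66/41


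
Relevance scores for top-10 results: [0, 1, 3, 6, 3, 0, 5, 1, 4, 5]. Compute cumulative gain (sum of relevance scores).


Cumulative Gain = sum of relevance scores
Position 1: rel=0, running sum=0
Position 2: rel=1, running sum=1
Position 3: rel=3, running sum=4
Position 4: rel=6, running sum=10
Position 5: rel=3, running sum=13
Position 6: rel=0, running sum=13
Position 7: rel=5, running sum=18
Position 8: rel=1, running sum=19
Position 9: rel=4, running sum=23
Position 10: rel=5, running sum=28
CG = 28

28


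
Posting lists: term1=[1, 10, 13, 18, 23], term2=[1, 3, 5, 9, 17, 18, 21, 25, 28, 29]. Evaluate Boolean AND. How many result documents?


Boolean AND: find intersection of posting lists
term1 docs: [1, 10, 13, 18, 23]
term2 docs: [1, 3, 5, 9, 17, 18, 21, 25, 28, 29]
Intersection: [1, 18]
|intersection| = 2

2


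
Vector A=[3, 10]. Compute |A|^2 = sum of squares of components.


|A|^2 = sum of squared components
A[0]^2 = 3^2 = 9
A[1]^2 = 10^2 = 100
Sum = 9 + 100 = 109

109


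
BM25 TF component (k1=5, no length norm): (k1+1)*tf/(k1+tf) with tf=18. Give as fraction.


BM25 TF component = (k1+1)*tf / (k1+tf)
k1 = 5, tf = 18
Numerator = (5+1)*18 = 108
Denominator = 5 + 18 = 23
= 108/23 = 108/23

108/23


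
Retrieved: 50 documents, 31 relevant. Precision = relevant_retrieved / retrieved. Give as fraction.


Precision = relevant_retrieved / total_retrieved
= 31 / 50
= 31 / (31 + 19)
= 31/50

31/50


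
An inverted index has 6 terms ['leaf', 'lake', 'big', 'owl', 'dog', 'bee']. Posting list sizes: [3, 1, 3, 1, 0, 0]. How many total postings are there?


Summing posting list sizes:
'leaf': 3 postings
'lake': 1 postings
'big': 3 postings
'owl': 1 postings
'dog': 0 postings
'bee': 0 postings
Total = 3 + 1 + 3 + 1 + 0 + 0 = 8

8


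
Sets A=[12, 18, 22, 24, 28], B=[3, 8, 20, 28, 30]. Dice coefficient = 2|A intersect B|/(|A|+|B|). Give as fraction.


A intersect B = [28]
|A intersect B| = 1
|A| = 5, |B| = 5
Dice = 2*1 / (5+5)
= 2 / 10 = 1/5

1/5


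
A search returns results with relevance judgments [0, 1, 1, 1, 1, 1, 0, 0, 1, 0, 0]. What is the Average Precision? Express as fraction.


Computing P@k for each relevant position:
Position 1: not relevant
Position 2: relevant, P@2 = 1/2 = 1/2
Position 3: relevant, P@3 = 2/3 = 2/3
Position 4: relevant, P@4 = 3/4 = 3/4
Position 5: relevant, P@5 = 4/5 = 4/5
Position 6: relevant, P@6 = 5/6 = 5/6
Position 7: not relevant
Position 8: not relevant
Position 9: relevant, P@9 = 6/9 = 2/3
Position 10: not relevant
Position 11: not relevant
Sum of P@k = 1/2 + 2/3 + 3/4 + 4/5 + 5/6 + 2/3 = 253/60
AP = 253/60 / 6 = 253/360

253/360


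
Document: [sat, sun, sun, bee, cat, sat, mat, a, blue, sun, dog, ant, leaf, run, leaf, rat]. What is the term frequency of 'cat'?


Document has 16 words
Scanning for 'cat':
Found at positions: [4]
Count = 1

1


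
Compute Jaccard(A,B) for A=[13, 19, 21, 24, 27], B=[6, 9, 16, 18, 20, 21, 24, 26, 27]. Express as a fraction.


A intersect B = [21, 24, 27]
|A intersect B| = 3
A union B = [6, 9, 13, 16, 18, 19, 20, 21, 24, 26, 27]
|A union B| = 11
Jaccard = 3/11 = 3/11

3/11


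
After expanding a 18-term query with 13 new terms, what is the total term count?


Original terms: 18
Expansion terms: 13
Total = 18 + 13 = 31

31


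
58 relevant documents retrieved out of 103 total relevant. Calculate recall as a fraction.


Recall = retrieved_relevant / total_relevant
= 58 / 103
= 58 / (58 + 45)
= 58/103

58/103


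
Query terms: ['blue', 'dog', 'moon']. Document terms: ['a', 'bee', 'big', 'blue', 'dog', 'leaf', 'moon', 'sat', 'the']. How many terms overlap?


Query terms: ['blue', 'dog', 'moon']
Document terms: ['a', 'bee', 'big', 'blue', 'dog', 'leaf', 'moon', 'sat', 'the']
Common terms: ['blue', 'dog', 'moon']
Overlap count = 3

3


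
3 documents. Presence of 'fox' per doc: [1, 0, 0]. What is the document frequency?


Checking each document for 'fox':
Doc 1: present
Doc 2: absent
Doc 3: absent
df = sum of presences = 1 + 0 + 0 = 1

1


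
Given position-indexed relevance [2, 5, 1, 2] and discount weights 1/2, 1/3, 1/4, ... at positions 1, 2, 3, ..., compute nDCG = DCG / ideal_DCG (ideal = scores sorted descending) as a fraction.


Position discount weights w_i = 1/(i+1) for i=1..4:
Weights = [1/2, 1/3, 1/4, 1/5]
Actual relevance: [2, 5, 1, 2]
DCG = 2/2 + 5/3 + 1/4 + 2/5 = 199/60
Ideal relevance (sorted desc): [5, 2, 2, 1]
Ideal DCG = 5/2 + 2/3 + 2/4 + 1/5 = 58/15
nDCG = DCG / ideal_DCG = 199/60 / 58/15 = 199/232

199/232


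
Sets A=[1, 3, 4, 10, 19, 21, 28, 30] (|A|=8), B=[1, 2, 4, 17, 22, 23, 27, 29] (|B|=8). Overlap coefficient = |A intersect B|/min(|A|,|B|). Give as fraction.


A intersect B = [1, 4]
|A intersect B| = 2
min(|A|, |B|) = min(8, 8) = 8
Overlap = 2 / 8 = 1/4

1/4


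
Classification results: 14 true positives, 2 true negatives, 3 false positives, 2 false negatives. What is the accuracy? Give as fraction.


Accuracy = (TP + TN) / (TP + TN + FP + FN)
TP + TN = 14 + 2 = 16
Total = 14 + 2 + 3 + 2 = 21
Accuracy = 16 / 21 = 16/21

16/21


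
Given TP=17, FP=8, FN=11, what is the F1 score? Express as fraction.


F1 = 2 * P * R / (P + R)
P = TP/(TP+FP) = 17/25 = 17/25
R = TP/(TP+FN) = 17/28 = 17/28
2 * P * R = 2 * 17/25 * 17/28 = 289/350
P + R = 17/25 + 17/28 = 901/700
F1 = 289/350 / 901/700 = 34/53

34/53


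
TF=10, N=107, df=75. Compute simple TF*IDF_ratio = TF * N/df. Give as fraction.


TF * (N/df)
= 10 * (107/75)
= 10 * 107/75
= 214/15

214/15


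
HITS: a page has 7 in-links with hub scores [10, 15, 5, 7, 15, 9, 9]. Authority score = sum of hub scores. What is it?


Authority = sum of hub scores of in-linkers
In-link 1: hub score = 10
In-link 2: hub score = 15
In-link 3: hub score = 5
In-link 4: hub score = 7
In-link 5: hub score = 15
In-link 6: hub score = 9
In-link 7: hub score = 9
Authority = 10 + 15 + 5 + 7 + 15 + 9 + 9 = 70

70


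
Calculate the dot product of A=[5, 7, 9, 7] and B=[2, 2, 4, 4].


Dot product = sum of element-wise products
A[0]*B[0] = 5*2 = 10
A[1]*B[1] = 7*2 = 14
A[2]*B[2] = 9*4 = 36
A[3]*B[3] = 7*4 = 28
Sum = 10 + 14 + 36 + 28 = 88

88


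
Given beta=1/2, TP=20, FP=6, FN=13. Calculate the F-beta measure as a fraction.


P = TP/(TP+FP) = 20/26 = 10/13
R = TP/(TP+FN) = 20/33 = 20/33
beta^2 = 1/2^2 = 1/4
(1 + beta^2) = 5/4
Numerator = (1+beta^2)*P*R = 250/429
Denominator = beta^2*P + R = 5/26 + 20/33 = 685/858
F_beta = 100/137

100/137


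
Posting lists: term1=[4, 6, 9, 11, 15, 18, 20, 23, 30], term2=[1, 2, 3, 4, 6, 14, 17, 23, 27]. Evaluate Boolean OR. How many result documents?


Boolean OR: find union of posting lists
term1 docs: [4, 6, 9, 11, 15, 18, 20, 23, 30]
term2 docs: [1, 2, 3, 4, 6, 14, 17, 23, 27]
Union: [1, 2, 3, 4, 6, 9, 11, 14, 15, 17, 18, 20, 23, 27, 30]
|union| = 15

15


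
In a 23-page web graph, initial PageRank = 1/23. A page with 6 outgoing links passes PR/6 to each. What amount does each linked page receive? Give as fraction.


Initial PR = 1/23 = 1/23
Outlinks = 6
Contribution per link = PR / outlinks
= 1/23 / 6
= 1/138

1/138


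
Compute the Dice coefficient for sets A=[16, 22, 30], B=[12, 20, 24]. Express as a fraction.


A intersect B = []
|A intersect B| = 0
|A| = 3, |B| = 3
Dice = 2*0 / (3+3)
= 0 / 6 = 0

0


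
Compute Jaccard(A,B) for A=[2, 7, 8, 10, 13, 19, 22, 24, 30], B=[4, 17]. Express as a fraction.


A intersect B = []
|A intersect B| = 0
A union B = [2, 4, 7, 8, 10, 13, 17, 19, 22, 24, 30]
|A union B| = 11
Jaccard = 0/11 = 0

0


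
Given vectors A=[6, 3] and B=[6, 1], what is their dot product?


Dot product = sum of element-wise products
A[0]*B[0] = 6*6 = 36
A[1]*B[1] = 3*1 = 3
Sum = 36 + 3 = 39

39


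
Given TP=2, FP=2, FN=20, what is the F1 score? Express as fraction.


F1 = 2 * P * R / (P + R)
P = TP/(TP+FP) = 2/4 = 1/2
R = TP/(TP+FN) = 2/22 = 1/11
2 * P * R = 2 * 1/2 * 1/11 = 1/11
P + R = 1/2 + 1/11 = 13/22
F1 = 1/11 / 13/22 = 2/13

2/13


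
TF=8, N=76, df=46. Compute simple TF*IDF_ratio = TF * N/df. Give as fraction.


TF * (N/df)
= 8 * (76/46)
= 8 * 38/23
= 304/23

304/23


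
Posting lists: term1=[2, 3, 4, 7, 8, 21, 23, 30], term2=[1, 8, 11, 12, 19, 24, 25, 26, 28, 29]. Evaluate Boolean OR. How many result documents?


Boolean OR: find union of posting lists
term1 docs: [2, 3, 4, 7, 8, 21, 23, 30]
term2 docs: [1, 8, 11, 12, 19, 24, 25, 26, 28, 29]
Union: [1, 2, 3, 4, 7, 8, 11, 12, 19, 21, 23, 24, 25, 26, 28, 29, 30]
|union| = 17

17


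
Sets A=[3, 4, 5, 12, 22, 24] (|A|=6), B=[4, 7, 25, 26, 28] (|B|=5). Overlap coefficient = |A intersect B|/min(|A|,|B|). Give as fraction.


A intersect B = [4]
|A intersect B| = 1
min(|A|, |B|) = min(6, 5) = 5
Overlap = 1 / 5 = 1/5

1/5


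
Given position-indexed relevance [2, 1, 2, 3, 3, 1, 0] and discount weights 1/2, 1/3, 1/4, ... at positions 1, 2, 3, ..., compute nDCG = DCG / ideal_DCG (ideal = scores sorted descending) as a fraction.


Position discount weights w_i = 1/(i+1) for i=1..7:
Weights = [1/2, 1/3, 1/4, 1/5, 1/6, 1/7, 1/8]
Actual relevance: [2, 1, 2, 3, 3, 1, 0]
DCG = 2/2 + 1/3 + 2/4 + 3/5 + 3/6 + 1/7 + 0/8 = 323/105
Ideal relevance (sorted desc): [3, 3, 2, 2, 1, 1, 0]
Ideal DCG = 3/2 + 3/3 + 2/4 + 2/5 + 1/6 + 1/7 + 0/8 = 779/210
nDCG = DCG / ideal_DCG = 323/105 / 779/210 = 34/41

34/41


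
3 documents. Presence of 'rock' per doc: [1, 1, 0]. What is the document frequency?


Checking each document for 'rock':
Doc 1: present
Doc 2: present
Doc 3: absent
df = sum of presences = 1 + 1 + 0 = 2

2


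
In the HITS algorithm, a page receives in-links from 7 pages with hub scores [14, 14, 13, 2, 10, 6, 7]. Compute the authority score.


Authority = sum of hub scores of in-linkers
In-link 1: hub score = 14
In-link 2: hub score = 14
In-link 3: hub score = 13
In-link 4: hub score = 2
In-link 5: hub score = 10
In-link 6: hub score = 6
In-link 7: hub score = 7
Authority = 14 + 14 + 13 + 2 + 10 + 6 + 7 = 66

66


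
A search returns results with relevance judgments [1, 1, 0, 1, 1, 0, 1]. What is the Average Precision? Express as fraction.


Computing P@k for each relevant position:
Position 1: relevant, P@1 = 1/1 = 1
Position 2: relevant, P@2 = 2/2 = 1
Position 3: not relevant
Position 4: relevant, P@4 = 3/4 = 3/4
Position 5: relevant, P@5 = 4/5 = 4/5
Position 6: not relevant
Position 7: relevant, P@7 = 5/7 = 5/7
Sum of P@k = 1 + 1 + 3/4 + 4/5 + 5/7 = 597/140
AP = 597/140 / 5 = 597/700

597/700


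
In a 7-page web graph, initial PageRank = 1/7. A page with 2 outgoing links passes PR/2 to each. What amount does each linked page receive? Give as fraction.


Initial PR = 1/7 = 1/7
Outlinks = 2
Contribution per link = PR / outlinks
= 1/7 / 2
= 1/14

1/14


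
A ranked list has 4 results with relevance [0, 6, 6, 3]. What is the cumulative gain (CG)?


Cumulative Gain = sum of relevance scores
Position 1: rel=0, running sum=0
Position 2: rel=6, running sum=6
Position 3: rel=6, running sum=12
Position 4: rel=3, running sum=15
CG = 15

15


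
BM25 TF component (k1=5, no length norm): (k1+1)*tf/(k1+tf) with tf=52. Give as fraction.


BM25 TF component = (k1+1)*tf / (k1+tf)
k1 = 5, tf = 52
Numerator = (5+1)*52 = 312
Denominator = 5 + 52 = 57
= 312/57 = 104/19

104/19


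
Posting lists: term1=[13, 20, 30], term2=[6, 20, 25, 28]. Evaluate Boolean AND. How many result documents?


Boolean AND: find intersection of posting lists
term1 docs: [13, 20, 30]
term2 docs: [6, 20, 25, 28]
Intersection: [20]
|intersection| = 1

1


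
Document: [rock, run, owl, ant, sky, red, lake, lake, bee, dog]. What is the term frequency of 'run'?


Document has 10 words
Scanning for 'run':
Found at positions: [1]
Count = 1

1


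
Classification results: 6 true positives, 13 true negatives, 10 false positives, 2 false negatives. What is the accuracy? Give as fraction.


Accuracy = (TP + TN) / (TP + TN + FP + FN)
TP + TN = 6 + 13 = 19
Total = 6 + 13 + 10 + 2 = 31
Accuracy = 19 / 31 = 19/31

19/31


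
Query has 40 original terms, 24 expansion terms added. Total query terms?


Original terms: 40
Expansion terms: 24
Total = 40 + 24 = 64

64


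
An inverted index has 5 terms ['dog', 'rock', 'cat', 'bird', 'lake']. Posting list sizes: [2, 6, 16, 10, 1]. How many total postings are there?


Summing posting list sizes:
'dog': 2 postings
'rock': 6 postings
'cat': 16 postings
'bird': 10 postings
'lake': 1 postings
Total = 2 + 6 + 16 + 10 + 1 = 35

35


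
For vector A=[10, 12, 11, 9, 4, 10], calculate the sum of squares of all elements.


|A|^2 = sum of squared components
A[0]^2 = 10^2 = 100
A[1]^2 = 12^2 = 144
A[2]^2 = 11^2 = 121
A[3]^2 = 9^2 = 81
A[4]^2 = 4^2 = 16
A[5]^2 = 10^2 = 100
Sum = 100 + 144 + 121 + 81 + 16 + 100 = 562

562


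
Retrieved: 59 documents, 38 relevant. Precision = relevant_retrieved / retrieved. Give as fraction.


Precision = relevant_retrieved / total_retrieved
= 38 / 59
= 38 / (38 + 21)
= 38/59

38/59


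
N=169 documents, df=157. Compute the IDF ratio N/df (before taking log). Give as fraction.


IDF ratio = N / df
= 169 / 157
= 169/157

169/157


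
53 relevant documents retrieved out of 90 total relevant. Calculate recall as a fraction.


Recall = retrieved_relevant / total_relevant
= 53 / 90
= 53 / (53 + 37)
= 53/90

53/90


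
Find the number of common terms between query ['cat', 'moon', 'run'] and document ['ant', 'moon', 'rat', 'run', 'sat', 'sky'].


Query terms: ['cat', 'moon', 'run']
Document terms: ['ant', 'moon', 'rat', 'run', 'sat', 'sky']
Common terms: ['moon', 'run']
Overlap count = 2

2


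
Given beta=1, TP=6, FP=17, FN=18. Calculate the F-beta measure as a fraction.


P = TP/(TP+FP) = 6/23 = 6/23
R = TP/(TP+FN) = 6/24 = 1/4
beta^2 = 1^2 = 1
(1 + beta^2) = 2
Numerator = (1+beta^2)*P*R = 3/23
Denominator = beta^2*P + R = 6/23 + 1/4 = 47/92
F_beta = 12/47

12/47


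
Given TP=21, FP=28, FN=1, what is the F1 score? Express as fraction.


F1 = 2 * P * R / (P + R)
P = TP/(TP+FP) = 21/49 = 3/7
R = TP/(TP+FN) = 21/22 = 21/22
2 * P * R = 2 * 3/7 * 21/22 = 9/11
P + R = 3/7 + 21/22 = 213/154
F1 = 9/11 / 213/154 = 42/71

42/71


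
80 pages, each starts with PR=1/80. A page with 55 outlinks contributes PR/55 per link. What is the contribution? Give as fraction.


Initial PR = 1/80 = 1/80
Outlinks = 55
Contribution per link = PR / outlinks
= 1/80 / 55
= 1/4400

1/4400


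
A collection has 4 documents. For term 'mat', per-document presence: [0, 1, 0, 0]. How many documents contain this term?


Checking each document for 'mat':
Doc 1: absent
Doc 2: present
Doc 3: absent
Doc 4: absent
df = sum of presences = 0 + 1 + 0 + 0 = 1

1


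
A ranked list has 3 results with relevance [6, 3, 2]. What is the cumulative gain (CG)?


Cumulative Gain = sum of relevance scores
Position 1: rel=6, running sum=6
Position 2: rel=3, running sum=9
Position 3: rel=2, running sum=11
CG = 11

11


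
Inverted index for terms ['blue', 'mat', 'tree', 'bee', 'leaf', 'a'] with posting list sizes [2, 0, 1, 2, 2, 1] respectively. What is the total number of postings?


Summing posting list sizes:
'blue': 2 postings
'mat': 0 postings
'tree': 1 postings
'bee': 2 postings
'leaf': 2 postings
'a': 1 postings
Total = 2 + 0 + 1 + 2 + 2 + 1 = 8

8


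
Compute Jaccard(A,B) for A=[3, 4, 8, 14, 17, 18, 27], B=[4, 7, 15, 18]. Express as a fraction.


A intersect B = [4, 18]
|A intersect B| = 2
A union B = [3, 4, 7, 8, 14, 15, 17, 18, 27]
|A union B| = 9
Jaccard = 2/9 = 2/9

2/9


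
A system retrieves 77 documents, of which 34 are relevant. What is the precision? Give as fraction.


Precision = relevant_retrieved / total_retrieved
= 34 / 77
= 34 / (34 + 43)
= 34/77

34/77


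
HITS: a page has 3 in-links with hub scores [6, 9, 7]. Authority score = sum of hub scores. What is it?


Authority = sum of hub scores of in-linkers
In-link 1: hub score = 6
In-link 2: hub score = 9
In-link 3: hub score = 7
Authority = 6 + 9 + 7 = 22

22


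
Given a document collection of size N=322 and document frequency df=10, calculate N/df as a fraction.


IDF ratio = N / df
= 322 / 10
= 161/5

161/5


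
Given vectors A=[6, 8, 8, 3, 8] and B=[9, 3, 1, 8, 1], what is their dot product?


Dot product = sum of element-wise products
A[0]*B[0] = 6*9 = 54
A[1]*B[1] = 8*3 = 24
A[2]*B[2] = 8*1 = 8
A[3]*B[3] = 3*8 = 24
A[4]*B[4] = 8*1 = 8
Sum = 54 + 24 + 8 + 24 + 8 = 118

118


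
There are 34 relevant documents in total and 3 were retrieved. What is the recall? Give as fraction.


Recall = retrieved_relevant / total_relevant
= 3 / 34
= 3 / (3 + 31)
= 3/34

3/34


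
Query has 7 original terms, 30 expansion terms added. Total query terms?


Original terms: 7
Expansion terms: 30
Total = 7 + 30 = 37

37


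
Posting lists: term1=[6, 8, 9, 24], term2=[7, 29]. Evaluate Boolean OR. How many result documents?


Boolean OR: find union of posting lists
term1 docs: [6, 8, 9, 24]
term2 docs: [7, 29]
Union: [6, 7, 8, 9, 24, 29]
|union| = 6

6


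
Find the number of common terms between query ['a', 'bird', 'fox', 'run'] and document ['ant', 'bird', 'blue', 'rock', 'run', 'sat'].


Query terms: ['a', 'bird', 'fox', 'run']
Document terms: ['ant', 'bird', 'blue', 'rock', 'run', 'sat']
Common terms: ['bird', 'run']
Overlap count = 2

2
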